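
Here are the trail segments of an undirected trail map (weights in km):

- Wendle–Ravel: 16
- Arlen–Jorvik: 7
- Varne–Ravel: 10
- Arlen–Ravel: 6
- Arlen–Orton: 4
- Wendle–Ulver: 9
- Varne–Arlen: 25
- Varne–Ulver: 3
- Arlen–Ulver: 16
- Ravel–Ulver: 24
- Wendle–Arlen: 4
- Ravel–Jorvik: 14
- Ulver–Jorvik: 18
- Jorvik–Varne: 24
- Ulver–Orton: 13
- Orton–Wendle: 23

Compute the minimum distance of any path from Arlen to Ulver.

13 km

Candidate routes:
Arlen - Ulver: 16 = 16
Arlen - Wendle - Ulver: 4+9 = 13
The minimum is 13 km via Arlen - Wendle - Ulver.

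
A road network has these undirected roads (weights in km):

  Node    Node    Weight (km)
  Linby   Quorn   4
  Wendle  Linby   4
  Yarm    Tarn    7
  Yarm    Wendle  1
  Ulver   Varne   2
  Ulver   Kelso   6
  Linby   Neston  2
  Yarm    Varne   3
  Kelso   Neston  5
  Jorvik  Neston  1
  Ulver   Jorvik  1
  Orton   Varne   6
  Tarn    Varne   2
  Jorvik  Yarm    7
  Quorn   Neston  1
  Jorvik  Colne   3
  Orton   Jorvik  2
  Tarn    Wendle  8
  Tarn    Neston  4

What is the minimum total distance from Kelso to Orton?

Running Dijkstra from Kelso:
Kelso: 0
Neston: 5  (via Kelso)
Jorvik: 6  (via Neston)
Ulver: 6  (via Kelso)
Quorn: 6  (via Neston)
Linby: 7  (via Neston)
Varne: 8  (via Ulver)
Orton: 8  (via Jorvik)
Shortest route: Kelso–Neston–Jorvik–Orton = 8 km.

8 km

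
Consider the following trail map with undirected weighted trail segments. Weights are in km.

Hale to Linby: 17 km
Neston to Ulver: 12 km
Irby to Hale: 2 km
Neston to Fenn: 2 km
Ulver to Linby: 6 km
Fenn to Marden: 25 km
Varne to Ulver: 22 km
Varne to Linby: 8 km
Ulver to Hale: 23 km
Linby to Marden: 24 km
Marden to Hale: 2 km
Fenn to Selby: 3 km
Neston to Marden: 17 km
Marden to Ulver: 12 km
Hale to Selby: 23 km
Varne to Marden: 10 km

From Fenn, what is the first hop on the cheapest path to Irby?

Compare a few routes:
Fenn–Selby–Hale–Irby: 3+23+2 = 28
Fenn–Neston–Marden–Hale–Irby: 2+17+2+2 = 23
The minimum is 23 km via Fenn–Neston–Marden–Hale–Irby.
So from Fenn the first move is to Neston.

Neston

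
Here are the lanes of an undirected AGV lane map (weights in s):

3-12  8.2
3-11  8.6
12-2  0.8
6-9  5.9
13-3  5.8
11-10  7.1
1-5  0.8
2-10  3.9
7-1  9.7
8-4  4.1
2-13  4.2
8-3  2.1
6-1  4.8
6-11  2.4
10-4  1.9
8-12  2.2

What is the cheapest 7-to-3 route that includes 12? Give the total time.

Best 7 to 12: 7–1–6–11–10–2–12 costing 28.7
Shortest 12→3: 12–8–3 = 4.3
Total via 12: 28.7 + 4.3 = 33 s.

33 s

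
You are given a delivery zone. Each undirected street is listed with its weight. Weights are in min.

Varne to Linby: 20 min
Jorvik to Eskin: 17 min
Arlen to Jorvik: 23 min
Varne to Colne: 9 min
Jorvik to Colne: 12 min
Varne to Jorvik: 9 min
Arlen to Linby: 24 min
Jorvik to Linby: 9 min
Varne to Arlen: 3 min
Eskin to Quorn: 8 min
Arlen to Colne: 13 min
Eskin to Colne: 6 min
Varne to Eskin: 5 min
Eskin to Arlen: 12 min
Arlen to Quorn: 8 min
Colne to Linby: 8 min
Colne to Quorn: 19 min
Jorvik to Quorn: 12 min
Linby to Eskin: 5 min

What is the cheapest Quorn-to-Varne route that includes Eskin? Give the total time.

13 min

Shortest Quorn→Eskin: Quorn–Eskin = 8
Shortest Eskin→Varne: Eskin–Varne = 5
Total via Eskin: 8 + 5 = 13 min.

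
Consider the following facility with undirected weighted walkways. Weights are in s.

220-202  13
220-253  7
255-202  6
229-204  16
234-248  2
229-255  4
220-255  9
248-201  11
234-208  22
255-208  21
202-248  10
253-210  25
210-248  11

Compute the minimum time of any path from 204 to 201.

Running Dijkstra from 204:
204: 0
229: 16  (via 204)
255: 20  (via 229)
202: 26  (via 255)
220: 29  (via 255)
253: 36  (via 220)
248: 36  (via 202)
234: 38  (via 248)
208: 41  (via 255)
210: 47  (via 248)
201: 47  (via 248)
Shortest route: 204–229–255–202–248–201 = 47 s.

47 s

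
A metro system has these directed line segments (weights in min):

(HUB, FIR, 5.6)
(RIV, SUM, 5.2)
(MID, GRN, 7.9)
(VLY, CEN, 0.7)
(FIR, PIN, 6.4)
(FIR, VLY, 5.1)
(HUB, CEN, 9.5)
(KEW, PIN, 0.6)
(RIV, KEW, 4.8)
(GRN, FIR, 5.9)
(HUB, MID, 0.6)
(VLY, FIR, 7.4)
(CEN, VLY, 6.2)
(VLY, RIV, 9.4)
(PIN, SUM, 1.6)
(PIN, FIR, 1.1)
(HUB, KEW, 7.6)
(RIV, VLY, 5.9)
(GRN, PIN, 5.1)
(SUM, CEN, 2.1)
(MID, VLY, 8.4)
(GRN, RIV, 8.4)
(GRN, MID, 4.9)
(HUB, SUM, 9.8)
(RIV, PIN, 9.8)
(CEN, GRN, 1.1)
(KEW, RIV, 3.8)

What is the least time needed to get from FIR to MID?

Running Dijkstra from FIR:
FIR: 0
VLY: 5.1  (via FIR)
CEN: 5.8  (via VLY)
PIN: 6.4  (via FIR)
GRN: 6.9  (via CEN)
SUM: 8  (via PIN)
MID: 11.8  (via GRN)
Shortest route: FIR → VLY → CEN → GRN → MID = 11.8 min.

11.8 min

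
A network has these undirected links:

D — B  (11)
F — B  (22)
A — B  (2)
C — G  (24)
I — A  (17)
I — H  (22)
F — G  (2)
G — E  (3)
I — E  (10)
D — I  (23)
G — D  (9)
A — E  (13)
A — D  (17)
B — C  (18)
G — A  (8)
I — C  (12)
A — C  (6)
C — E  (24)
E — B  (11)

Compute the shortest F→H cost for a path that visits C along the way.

Best F to C: F–G–A–C costing 16
Best C to H: C–I–H costing 34
Total via C: 16 + 34 = 50.

50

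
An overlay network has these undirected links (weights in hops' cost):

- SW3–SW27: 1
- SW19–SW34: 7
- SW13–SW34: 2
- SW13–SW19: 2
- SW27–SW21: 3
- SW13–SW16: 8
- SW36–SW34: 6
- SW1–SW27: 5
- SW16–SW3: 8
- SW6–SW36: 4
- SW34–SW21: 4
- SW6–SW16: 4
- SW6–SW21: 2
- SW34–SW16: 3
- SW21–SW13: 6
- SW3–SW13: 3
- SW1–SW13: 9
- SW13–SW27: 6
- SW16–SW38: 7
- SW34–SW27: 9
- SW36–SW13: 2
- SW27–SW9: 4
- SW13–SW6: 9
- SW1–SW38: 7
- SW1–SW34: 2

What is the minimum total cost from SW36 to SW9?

10 hops' cost

Enumerating some paths:
SW36–SW13–SW34–SW21–SW27–SW9: 2+2+4+3+4 = 15
SW36–SW13–SW3–SW27–SW9: 2+3+1+4 = 10
SW36–SW6–SW21–SW27–SW9: 4+2+3+4 = 13
SW36–SW13–SW27–SW9: 2+6+4 = 12
Cheapest is SW36–SW13–SW3–SW27–SW9 at 10 hops' cost.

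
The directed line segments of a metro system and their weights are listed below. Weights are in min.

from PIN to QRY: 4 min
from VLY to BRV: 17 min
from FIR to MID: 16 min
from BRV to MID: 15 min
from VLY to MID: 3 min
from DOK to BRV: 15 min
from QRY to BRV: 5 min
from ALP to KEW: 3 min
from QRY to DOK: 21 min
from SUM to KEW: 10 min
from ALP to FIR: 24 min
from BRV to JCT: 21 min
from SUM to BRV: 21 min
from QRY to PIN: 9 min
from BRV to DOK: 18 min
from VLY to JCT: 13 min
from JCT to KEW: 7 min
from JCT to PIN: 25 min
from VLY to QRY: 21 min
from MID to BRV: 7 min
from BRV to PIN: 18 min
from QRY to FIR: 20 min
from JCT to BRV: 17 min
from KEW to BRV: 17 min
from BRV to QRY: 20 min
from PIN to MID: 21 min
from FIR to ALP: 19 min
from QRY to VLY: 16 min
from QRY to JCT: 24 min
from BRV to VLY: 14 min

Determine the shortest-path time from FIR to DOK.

Compare a few routes:
FIR - MID - BRV - QRY - DOK: 16+7+20+21 = 64
FIR - MID - BRV - DOK: 16+7+18 = 41
FIR - ALP - KEW - BRV - DOK: 19+3+17+18 = 57
The minimum is 41 min via FIR - MID - BRV - DOK.

41 min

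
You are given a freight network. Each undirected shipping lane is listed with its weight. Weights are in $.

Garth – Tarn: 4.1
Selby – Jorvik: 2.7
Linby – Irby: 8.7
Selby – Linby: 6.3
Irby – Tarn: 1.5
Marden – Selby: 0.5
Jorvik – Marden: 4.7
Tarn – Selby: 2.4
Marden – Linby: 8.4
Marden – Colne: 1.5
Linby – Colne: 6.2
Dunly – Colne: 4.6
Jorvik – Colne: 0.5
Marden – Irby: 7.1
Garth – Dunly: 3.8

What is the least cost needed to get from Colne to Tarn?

Settle nodes by increasing distance from Colne:
Colne: 0
Jorvik: 0.5  (via Colne)
Marden: 1.5  (via Colne)
Selby: 2  (via Marden)
Tarn: 4.4  (via Selby)
Shortest route: Colne–Marden–Selby–Tarn = $4.4.

$4.4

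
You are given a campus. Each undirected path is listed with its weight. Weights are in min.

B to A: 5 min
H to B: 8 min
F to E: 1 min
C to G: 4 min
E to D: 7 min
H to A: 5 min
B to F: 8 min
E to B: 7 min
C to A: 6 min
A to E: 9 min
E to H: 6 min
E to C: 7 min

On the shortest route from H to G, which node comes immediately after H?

Enumerating some paths:
H - A - C - G: 5+6+4 = 15
H - E - C - G: 6+7+4 = 17
Cheapest is H - A - C - G at 15 min.
So from H the first move is to A.

A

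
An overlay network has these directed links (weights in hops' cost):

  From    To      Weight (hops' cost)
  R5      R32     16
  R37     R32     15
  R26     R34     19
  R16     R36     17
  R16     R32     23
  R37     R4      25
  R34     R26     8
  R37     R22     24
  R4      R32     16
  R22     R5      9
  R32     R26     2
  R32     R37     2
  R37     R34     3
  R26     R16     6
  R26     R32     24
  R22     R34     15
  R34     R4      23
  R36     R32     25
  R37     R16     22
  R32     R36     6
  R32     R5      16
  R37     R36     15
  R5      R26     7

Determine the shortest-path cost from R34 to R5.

48 hops' cost

Settle nodes by increasing distance from R34:
R34: 0
R26: 8  (via R34)
R16: 14  (via R26)
R4: 23  (via R34)
R36: 31  (via R16)
R32: 32  (via R26)
R37: 34  (via R32)
R5: 48  (via R32)
Shortest route: R34 → R26 → R32 → R5 = 48 hops' cost.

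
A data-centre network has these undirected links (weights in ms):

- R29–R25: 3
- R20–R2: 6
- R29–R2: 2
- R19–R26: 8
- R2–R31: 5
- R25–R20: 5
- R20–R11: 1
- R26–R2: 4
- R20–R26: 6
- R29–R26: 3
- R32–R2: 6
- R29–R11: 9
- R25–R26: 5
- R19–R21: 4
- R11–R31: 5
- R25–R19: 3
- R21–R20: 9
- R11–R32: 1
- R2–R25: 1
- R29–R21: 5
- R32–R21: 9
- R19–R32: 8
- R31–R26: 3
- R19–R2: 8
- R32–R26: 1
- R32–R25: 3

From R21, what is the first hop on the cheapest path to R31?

R29

Candidate routes:
R21–R29–R2–R31: 5+2+5 = 12
R21–R29–R26–R31: 5+3+3 = 11
Cheapest is R21–R29–R26–R31 at 11 ms.
So from R21 the first move is to R29.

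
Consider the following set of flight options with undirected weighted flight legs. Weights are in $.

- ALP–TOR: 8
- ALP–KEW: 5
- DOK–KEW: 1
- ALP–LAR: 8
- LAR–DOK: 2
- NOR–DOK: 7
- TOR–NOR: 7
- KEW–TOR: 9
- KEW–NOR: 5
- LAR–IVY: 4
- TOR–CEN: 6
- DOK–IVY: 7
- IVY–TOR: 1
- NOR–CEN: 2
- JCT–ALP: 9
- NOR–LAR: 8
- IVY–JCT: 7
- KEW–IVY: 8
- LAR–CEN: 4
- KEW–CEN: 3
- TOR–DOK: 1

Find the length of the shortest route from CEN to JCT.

$13

Candidate routes:
CEN → TOR → IVY → JCT: 6+1+7 = 14
CEN → KEW → DOK → TOR → IVY → JCT: 3+1+1+1+7 = 13
The minimum is $13 via CEN → KEW → DOK → TOR → IVY → JCT.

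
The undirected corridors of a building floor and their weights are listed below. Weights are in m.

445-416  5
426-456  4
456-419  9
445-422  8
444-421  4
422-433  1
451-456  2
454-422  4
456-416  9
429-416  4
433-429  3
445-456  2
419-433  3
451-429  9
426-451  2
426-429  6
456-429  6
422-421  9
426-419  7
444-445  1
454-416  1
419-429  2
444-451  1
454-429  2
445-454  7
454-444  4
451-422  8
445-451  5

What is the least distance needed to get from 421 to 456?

7 m

Candidate routes:
421 - 444 - 451 - 445 - 456: 4+1+5+2 = 12
421 - 444 - 451 - 426 - 456: 4+1+2+4 = 11
421 - 444 - 445 - 456: 4+1+2 = 7
421 - 444 - 445 - 451 - 456: 4+1+5+2 = 12
Cheapest is 421 - 444 - 445 - 456 at 7 m.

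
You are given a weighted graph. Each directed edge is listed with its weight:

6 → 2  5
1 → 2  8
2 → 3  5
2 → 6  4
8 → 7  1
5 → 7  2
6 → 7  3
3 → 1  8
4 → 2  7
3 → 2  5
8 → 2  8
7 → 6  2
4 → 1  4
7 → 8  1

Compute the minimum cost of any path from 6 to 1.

Compare a few routes:
6 - 2 - 3 - 1: 5+5+8 = 18
6 - 7 - 8 - 2 - 3 - 1: 3+1+8+5+8 = 25
Cheapest is 6 - 2 - 3 - 1 at 18.

18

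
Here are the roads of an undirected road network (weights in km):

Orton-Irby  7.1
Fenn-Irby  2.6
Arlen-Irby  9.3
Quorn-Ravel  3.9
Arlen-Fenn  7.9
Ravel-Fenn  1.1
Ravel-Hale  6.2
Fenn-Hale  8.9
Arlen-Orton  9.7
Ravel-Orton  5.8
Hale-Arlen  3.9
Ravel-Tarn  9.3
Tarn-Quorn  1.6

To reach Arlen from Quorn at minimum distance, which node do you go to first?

Ravel

Enumerating some paths:
Quorn - Ravel - Fenn - Arlen: 3.9+1.1+7.9 = 12.9
Quorn - Ravel - Hale - Arlen: 3.9+6.2+3.9 = 14
Cheapest is Quorn - Ravel - Fenn - Arlen at 12.9 km.
So from Quorn the first move is to Ravel.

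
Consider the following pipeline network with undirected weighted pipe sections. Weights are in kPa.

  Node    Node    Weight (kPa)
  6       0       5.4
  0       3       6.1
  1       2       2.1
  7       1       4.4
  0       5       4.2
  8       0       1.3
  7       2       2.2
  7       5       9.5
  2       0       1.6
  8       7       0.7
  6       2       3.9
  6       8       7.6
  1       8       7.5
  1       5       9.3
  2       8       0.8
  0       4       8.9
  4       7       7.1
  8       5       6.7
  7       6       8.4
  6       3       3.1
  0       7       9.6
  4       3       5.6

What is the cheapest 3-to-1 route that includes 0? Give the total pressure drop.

9.8 kPa

Shortest 3→0: 3 → 0 = 6.1
Shortest 0→1: 0 → 2 → 1 = 3.7
Total via 0: 6.1 + 3.7 = 9.8 kPa.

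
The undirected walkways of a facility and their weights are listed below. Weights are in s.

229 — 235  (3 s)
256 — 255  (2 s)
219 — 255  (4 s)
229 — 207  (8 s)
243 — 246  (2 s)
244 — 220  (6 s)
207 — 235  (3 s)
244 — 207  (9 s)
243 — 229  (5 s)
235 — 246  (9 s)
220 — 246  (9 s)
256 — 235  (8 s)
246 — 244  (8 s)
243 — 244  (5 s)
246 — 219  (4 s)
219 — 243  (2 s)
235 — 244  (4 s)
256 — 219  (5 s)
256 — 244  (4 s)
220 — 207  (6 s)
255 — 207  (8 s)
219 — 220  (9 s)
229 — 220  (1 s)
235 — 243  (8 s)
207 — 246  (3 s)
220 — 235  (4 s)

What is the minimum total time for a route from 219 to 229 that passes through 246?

Shortest 219→246: 219–246 = 4
Shortest 246→229: 246–243–229 = 7
Total via 246: 4 + 7 = 11 s.

11 s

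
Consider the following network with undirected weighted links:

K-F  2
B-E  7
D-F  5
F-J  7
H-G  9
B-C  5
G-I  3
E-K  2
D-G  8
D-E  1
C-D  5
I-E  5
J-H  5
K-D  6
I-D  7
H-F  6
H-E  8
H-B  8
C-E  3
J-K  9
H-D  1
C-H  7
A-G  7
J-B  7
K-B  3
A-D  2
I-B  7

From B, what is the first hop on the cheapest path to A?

K

Enumerating some paths:
B → K → D → A: 3+6+2 = 11
B → E → D → A: 7+1+2 = 10
B → H → D → A: 8+1+2 = 11
B → K → E → D → A: 3+2+1+2 = 8
Cheapest is B → K → E → D → A at 8.
So from B the first move is to K.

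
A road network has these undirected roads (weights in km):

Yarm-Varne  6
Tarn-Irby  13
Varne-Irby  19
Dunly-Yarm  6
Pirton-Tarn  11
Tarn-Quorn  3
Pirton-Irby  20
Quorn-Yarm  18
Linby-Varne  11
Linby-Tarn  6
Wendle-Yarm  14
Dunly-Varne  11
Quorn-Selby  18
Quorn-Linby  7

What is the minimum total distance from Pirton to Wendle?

Candidate routes:
Pirton → Tarn → Quorn → Yarm → Wendle: 11+3+18+14 = 46
Pirton → Tarn → Linby → Varne → Yarm → Wendle: 11+6+11+6+14 = 48
Cheapest is Pirton → Tarn → Quorn → Yarm → Wendle at 46 km.

46 km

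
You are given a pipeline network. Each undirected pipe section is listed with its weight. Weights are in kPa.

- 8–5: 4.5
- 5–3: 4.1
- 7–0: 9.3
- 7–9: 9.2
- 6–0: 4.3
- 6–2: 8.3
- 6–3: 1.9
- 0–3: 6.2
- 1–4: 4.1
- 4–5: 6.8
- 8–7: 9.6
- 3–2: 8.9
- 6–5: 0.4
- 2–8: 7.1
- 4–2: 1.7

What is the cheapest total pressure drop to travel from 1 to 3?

Shortest distances from 1:
1: 0
4: 4.1  (via 1)
2: 5.8  (via 4)
5: 10.9  (via 4)
6: 11.3  (via 5)
8: 12.9  (via 2)
3: 13.2  (via 6)
Shortest route: 1–4–5–6–3 = 13.2 kPa.

13.2 kPa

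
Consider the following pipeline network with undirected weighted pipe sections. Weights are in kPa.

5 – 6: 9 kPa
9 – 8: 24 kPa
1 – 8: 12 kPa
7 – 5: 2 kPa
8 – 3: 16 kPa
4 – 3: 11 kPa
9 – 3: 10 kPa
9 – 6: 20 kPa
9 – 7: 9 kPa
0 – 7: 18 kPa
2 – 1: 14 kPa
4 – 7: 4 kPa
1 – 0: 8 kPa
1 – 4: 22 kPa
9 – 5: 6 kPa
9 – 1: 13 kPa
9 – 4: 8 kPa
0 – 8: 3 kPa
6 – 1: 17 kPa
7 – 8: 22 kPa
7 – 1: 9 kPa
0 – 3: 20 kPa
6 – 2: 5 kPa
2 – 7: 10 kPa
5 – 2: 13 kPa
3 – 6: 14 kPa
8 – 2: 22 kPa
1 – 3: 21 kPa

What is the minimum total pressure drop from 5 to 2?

12 kPa

Enumerating some paths:
5–7–2: 2+10 = 12
5–6–2: 9+5 = 14
5–2: 13 = 13
The minimum is 12 kPa via 5–7–2.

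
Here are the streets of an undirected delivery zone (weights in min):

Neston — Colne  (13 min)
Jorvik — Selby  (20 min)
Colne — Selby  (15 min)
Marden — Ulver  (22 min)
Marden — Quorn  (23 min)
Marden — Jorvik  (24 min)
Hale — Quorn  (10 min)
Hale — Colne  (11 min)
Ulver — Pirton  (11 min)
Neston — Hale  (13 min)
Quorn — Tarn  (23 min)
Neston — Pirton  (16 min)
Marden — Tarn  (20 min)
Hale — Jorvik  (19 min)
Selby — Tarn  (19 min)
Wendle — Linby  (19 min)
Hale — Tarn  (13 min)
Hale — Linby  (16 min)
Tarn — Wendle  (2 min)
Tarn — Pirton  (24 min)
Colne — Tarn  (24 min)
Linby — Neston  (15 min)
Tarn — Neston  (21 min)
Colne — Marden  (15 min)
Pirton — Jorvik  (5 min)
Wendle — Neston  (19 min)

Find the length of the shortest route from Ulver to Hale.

Shortest distances from Ulver:
Ulver: 0
Pirton: 11  (via Ulver)
Jorvik: 16  (via Pirton)
Marden: 22  (via Ulver)
Neston: 27  (via Pirton)
Hale: 35  (via Jorvik)
Shortest route: Ulver → Pirton → Jorvik → Hale = 35 min.

35 min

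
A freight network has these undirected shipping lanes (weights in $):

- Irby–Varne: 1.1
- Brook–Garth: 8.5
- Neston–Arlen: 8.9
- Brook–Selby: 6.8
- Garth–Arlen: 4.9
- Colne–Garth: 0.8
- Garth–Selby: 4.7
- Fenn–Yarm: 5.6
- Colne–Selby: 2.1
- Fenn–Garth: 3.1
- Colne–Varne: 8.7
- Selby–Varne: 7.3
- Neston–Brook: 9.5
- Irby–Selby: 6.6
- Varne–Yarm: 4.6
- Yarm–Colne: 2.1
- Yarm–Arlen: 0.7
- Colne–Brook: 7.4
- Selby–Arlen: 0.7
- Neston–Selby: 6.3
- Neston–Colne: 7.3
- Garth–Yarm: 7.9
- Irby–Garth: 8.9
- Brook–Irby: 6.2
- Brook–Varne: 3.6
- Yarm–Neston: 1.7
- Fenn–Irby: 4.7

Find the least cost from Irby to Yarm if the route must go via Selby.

Best Irby to Selby: Irby–Selby costing 6.6
Best Selby to Yarm: Selby–Arlen–Yarm costing 1.4
Total via Selby: 6.6 + 1.4 = $8.

$8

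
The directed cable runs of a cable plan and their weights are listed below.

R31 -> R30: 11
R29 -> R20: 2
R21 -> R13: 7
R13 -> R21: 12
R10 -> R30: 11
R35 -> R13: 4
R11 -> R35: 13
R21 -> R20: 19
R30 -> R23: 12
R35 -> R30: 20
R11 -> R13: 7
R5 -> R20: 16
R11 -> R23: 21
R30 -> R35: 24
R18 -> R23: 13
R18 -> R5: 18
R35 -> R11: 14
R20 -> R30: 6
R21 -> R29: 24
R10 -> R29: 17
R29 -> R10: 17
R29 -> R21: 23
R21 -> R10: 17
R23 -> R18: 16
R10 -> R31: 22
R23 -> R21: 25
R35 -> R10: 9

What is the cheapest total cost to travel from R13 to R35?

Settle nodes by increasing distance from R13:
R13: 0
R21: 12  (via R13)
R10: 29  (via R21)
R20: 31  (via R21)
R29: 36  (via R21)
R30: 37  (via R20)
R23: 49  (via R30)
R31: 51  (via R10)
R35: 61  (via R30)
Shortest route: R13–R21–R20–R30–R35 = 61.

61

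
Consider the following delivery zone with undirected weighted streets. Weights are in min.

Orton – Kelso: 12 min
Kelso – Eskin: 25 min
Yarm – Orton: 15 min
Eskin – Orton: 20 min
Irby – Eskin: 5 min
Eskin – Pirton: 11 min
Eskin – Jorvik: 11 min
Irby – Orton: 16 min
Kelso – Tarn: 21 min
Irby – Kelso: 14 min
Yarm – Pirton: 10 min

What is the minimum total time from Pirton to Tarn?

Candidate routes:
Pirton → Eskin → Irby → Kelso → Tarn: 11+5+14+21 = 51
Pirton → Eskin → Kelso → Tarn: 11+25+21 = 57
Pirton → Yarm → Orton → Kelso → Tarn: 10+15+12+21 = 58
The minimum is 51 min via Pirton → Eskin → Irby → Kelso → Tarn.

51 min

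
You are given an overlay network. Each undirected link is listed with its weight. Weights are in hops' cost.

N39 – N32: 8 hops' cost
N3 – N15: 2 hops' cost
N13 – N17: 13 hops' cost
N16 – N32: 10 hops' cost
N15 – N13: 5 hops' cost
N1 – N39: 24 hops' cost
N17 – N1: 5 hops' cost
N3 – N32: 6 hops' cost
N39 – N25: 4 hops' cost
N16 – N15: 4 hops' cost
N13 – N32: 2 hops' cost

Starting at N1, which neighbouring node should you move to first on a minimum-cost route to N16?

N17

Compare a few routes:
N1 → N17 → N13 → N32 → N16: 5+13+2+10 = 30
N1 → N17 → N13 → N15 → N16: 5+13+5+4 = 27
Cheapest is N1 → N17 → N13 → N15 → N16 at 27 hops' cost.
So from N1 the first move is to N17.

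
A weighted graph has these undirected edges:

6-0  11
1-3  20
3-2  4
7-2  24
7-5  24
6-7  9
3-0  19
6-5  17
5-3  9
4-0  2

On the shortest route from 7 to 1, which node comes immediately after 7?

Enumerating some paths:
7 → 5 → 3 → 1: 24+9+20 = 53
7 → 2 → 3 → 1: 24+4+20 = 48
Cheapest is 7 → 2 → 3 → 1 at 48.
So from 7 the first move is to 2.

2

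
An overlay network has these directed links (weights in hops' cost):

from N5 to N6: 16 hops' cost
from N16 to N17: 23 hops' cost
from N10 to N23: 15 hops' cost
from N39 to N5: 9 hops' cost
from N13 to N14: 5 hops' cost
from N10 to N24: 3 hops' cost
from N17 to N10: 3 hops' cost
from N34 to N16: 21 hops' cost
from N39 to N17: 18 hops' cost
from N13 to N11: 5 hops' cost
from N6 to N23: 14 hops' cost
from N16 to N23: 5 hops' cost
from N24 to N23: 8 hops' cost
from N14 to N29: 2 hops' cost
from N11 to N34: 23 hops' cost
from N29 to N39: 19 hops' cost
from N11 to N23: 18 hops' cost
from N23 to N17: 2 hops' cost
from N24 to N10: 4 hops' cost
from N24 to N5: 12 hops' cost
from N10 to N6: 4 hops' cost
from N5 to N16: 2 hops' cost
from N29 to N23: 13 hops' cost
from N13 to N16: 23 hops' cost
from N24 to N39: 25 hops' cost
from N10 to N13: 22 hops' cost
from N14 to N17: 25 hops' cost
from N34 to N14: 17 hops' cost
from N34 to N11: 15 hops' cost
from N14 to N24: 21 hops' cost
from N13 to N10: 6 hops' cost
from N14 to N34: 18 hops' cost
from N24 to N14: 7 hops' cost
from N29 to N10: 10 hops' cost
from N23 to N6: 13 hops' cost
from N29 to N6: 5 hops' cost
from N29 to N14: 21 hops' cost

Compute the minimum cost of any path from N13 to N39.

26 hops' cost

Enumerating some paths:
N13–N10–N24–N39: 6+3+25 = 34
N13–N14–N29–N39: 5+2+19 = 26
The minimum is 26 hops' cost via N13–N14–N29–N39.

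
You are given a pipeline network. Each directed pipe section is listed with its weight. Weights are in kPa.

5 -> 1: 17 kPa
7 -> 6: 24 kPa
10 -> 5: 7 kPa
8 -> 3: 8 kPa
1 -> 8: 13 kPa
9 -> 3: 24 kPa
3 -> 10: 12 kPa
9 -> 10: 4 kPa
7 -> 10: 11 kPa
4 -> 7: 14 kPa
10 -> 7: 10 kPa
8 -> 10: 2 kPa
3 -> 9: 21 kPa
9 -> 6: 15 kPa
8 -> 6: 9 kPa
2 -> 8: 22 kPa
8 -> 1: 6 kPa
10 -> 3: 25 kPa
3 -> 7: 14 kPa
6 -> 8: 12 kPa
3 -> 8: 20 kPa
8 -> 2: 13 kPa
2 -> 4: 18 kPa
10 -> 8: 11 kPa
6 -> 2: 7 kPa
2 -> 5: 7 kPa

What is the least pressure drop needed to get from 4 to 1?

42 kPa

Candidate routes:
4–7–10–5–1: 14+11+7+17 = 49
4–7–10–8–1: 14+11+11+6 = 42
4–7–6–8–1: 14+24+12+6 = 56
The minimum is 42 kPa via 4–7–10–8–1.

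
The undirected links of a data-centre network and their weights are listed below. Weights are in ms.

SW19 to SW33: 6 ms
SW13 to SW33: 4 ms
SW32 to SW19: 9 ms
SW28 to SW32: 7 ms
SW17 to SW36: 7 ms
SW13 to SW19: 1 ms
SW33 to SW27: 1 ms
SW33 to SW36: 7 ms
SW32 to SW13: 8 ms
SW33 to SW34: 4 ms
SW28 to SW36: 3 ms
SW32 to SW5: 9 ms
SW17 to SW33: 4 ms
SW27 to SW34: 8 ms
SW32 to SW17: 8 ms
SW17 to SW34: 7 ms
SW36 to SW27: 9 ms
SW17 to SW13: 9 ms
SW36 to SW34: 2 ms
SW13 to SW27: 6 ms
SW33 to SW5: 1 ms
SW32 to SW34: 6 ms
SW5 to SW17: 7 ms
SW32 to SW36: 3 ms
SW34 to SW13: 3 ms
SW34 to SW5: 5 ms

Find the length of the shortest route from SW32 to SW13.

Compare a few routes:
SW32–SW34–SW13: 6+3 = 9
SW32–SW13: 8 = 8
Cheapest is SW32–SW13 at 8 ms.

8 ms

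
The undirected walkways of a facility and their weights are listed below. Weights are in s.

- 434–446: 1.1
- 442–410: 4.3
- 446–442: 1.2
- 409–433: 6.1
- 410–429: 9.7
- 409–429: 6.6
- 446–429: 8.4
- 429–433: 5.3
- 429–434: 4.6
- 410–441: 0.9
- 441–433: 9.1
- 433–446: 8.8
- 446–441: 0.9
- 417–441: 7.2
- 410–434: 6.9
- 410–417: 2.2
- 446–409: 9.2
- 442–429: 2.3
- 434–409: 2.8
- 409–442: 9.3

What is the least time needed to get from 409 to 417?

Enumerating some paths:
409 → 434 → 446 → 442 → 410 → 417: 2.8+1.1+1.2+4.3+2.2 = 11.6
409 → 434 → 446 → 441 → 410 → 417: 2.8+1.1+0.9+0.9+2.2 = 7.9
Cheapest is 409 → 434 → 446 → 441 → 410 → 417 at 7.9 s.

7.9 s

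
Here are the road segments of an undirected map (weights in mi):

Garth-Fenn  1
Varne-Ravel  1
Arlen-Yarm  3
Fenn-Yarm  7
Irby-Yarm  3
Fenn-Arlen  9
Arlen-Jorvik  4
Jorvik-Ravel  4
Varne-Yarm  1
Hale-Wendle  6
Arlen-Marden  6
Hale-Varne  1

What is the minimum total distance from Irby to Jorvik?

9 mi

Settle nodes by increasing distance from Irby:
Irby: 0
Yarm: 3  (via Irby)
Varne: 4  (via Yarm)
Hale: 5  (via Varne)
Ravel: 5  (via Varne)
Arlen: 6  (via Yarm)
Jorvik: 9  (via Ravel)
Shortest route: Irby–Yarm–Varne–Ravel–Jorvik = 9 mi.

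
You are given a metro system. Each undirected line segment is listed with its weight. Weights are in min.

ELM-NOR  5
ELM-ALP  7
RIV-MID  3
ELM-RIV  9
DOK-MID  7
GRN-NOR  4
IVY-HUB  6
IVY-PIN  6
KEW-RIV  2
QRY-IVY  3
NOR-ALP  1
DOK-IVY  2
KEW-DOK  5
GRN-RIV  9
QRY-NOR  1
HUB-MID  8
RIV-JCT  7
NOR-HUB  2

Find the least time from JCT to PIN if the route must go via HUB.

30 min

Best JCT to HUB: JCT → RIV → MID → HUB costing 18
Shortest HUB→PIN: HUB → IVY → PIN = 12
Total via HUB: 18 + 12 = 30 min.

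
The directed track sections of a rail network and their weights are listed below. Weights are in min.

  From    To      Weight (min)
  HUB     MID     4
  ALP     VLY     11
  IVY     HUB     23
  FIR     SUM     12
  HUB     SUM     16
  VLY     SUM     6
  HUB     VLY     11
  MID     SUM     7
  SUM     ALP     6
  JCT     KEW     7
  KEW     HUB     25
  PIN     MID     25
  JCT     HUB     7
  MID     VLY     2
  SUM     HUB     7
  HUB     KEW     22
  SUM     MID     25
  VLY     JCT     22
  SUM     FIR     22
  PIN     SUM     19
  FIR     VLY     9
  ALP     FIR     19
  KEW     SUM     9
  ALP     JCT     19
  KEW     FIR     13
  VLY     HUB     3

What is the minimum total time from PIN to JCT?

Running Dijkstra from PIN:
PIN: 0
SUM: 19  (via PIN)
MID: 25  (via PIN)
ALP: 25  (via SUM)
HUB: 26  (via SUM)
VLY: 27  (via MID)
FIR: 41  (via SUM)
JCT: 44  (via ALP)
Shortest route: PIN → SUM → ALP → JCT = 44 min.

44 min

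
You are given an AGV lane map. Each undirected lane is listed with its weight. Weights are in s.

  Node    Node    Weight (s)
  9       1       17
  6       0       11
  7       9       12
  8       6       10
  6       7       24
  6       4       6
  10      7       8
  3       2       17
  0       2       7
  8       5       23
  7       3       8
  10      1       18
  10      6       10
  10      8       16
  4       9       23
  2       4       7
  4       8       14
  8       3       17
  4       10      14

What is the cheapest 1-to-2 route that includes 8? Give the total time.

55 s

Best 1 to 8: 1 → 10 → 8 costing 34
Best 8 to 2: 8 → 4 → 2 costing 21
Total via 8: 34 + 21 = 55 s.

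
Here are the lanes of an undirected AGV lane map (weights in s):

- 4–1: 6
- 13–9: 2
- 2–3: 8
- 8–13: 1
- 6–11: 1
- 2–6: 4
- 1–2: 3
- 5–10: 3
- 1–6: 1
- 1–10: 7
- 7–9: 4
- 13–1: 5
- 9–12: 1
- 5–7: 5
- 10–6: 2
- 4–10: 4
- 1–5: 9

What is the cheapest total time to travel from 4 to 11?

7 s

Running Dijkstra from 4:
4: 0
10: 4  (via 4)
1: 6  (via 4)
6: 6  (via 10)
5: 7  (via 10)
11: 7  (via 6)
Shortest route: 4–10–6–11 = 7 s.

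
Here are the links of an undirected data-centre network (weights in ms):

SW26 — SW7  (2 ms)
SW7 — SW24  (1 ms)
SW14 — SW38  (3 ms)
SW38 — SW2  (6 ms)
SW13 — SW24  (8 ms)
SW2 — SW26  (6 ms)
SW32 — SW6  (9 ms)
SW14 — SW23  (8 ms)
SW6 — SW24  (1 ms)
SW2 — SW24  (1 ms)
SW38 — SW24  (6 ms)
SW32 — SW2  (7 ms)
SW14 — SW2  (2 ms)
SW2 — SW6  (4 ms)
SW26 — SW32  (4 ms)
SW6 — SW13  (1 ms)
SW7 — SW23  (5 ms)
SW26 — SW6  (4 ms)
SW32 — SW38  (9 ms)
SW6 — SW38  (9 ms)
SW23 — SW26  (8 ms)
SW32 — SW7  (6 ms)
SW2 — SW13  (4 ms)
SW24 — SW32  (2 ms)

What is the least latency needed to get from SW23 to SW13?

Enumerating some paths:
SW23 → SW7 → SW26 → SW6 → SW13: 5+2+4+1 = 12
SW23 → SW7 → SW24 → SW6 → SW13: 5+1+1+1 = 8
SW23 → SW7 → SW24 → SW2 → SW6 → SW13: 5+1+1+4+1 = 12
SW23 → SW7 → SW24 → SW2 → SW13: 5+1+1+4 = 11
Cheapest is SW23 → SW7 → SW24 → SW6 → SW13 at 8 ms.

8 ms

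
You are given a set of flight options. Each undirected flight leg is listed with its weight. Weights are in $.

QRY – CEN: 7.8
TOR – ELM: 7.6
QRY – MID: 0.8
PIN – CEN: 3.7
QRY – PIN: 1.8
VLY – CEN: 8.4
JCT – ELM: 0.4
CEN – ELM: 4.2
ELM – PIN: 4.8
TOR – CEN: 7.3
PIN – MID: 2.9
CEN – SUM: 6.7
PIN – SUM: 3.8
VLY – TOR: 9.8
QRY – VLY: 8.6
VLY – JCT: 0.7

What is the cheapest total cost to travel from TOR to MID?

Compare a few routes:
TOR - CEN - PIN - QRY - MID: 7.3+3.7+1.8+0.8 = 13.6
TOR - CEN - PIN - MID: 7.3+3.7+2.9 = 13.9
Cheapest is TOR - CEN - PIN - QRY - MID at $13.6.

$13.6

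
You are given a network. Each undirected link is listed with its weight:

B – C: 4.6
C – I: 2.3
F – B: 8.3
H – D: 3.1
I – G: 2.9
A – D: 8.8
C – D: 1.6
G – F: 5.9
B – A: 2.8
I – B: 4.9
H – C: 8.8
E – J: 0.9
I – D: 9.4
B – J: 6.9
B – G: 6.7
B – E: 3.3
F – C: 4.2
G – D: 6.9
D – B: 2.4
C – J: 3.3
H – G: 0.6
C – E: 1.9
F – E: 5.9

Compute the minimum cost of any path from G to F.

5.9

Running Dijkstra from G:
G: 0
H: 0.6  (via G)
I: 2.9  (via G)
D: 3.7  (via H)
C: 5.2  (via I)
F: 5.9  (via G)
Shortest route: G–F = 5.9.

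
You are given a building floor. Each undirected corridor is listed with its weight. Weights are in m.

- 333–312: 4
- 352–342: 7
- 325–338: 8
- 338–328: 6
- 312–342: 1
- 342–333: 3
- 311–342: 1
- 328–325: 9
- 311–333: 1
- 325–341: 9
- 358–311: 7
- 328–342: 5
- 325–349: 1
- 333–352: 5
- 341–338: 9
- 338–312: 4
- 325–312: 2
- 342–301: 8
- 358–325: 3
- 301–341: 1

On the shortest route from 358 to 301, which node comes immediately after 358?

Enumerating some paths:
358 - 325 - 312 - 342 - 301: 3+2+1+8 = 14
358 - 325 - 341 - 301: 3+9+1 = 13
The minimum is 13 m via 358 - 325 - 341 - 301.
So from 358 the first move is to 325.

325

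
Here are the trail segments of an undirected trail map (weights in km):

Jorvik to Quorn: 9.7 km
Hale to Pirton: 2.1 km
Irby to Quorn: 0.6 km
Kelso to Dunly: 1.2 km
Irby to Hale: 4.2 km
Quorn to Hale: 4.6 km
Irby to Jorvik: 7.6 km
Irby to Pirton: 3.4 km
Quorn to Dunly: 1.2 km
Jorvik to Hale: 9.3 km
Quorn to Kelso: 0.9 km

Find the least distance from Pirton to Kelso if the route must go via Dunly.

Best Pirton to Dunly: Pirton–Irby–Quorn–Dunly costing 5.2
Shortest Dunly→Kelso: Dunly–Kelso = 1.2
Total via Dunly: 5.2 + 1.2 = 6.4 km.

6.4 km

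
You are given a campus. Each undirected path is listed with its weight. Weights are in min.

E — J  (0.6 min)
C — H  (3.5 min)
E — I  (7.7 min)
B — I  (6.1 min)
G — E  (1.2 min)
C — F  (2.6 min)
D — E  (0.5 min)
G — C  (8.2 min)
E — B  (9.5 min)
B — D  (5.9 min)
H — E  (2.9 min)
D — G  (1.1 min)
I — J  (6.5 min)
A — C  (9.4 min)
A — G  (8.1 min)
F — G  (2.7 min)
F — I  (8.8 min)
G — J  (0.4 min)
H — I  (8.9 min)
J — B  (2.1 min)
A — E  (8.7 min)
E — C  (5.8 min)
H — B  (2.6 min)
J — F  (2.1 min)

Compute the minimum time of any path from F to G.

Running Dijkstra from F:
F: 0
J: 2.1  (via F)
G: 2.5  (via J)
Shortest route: F–J–G = 2.5 min.

2.5 min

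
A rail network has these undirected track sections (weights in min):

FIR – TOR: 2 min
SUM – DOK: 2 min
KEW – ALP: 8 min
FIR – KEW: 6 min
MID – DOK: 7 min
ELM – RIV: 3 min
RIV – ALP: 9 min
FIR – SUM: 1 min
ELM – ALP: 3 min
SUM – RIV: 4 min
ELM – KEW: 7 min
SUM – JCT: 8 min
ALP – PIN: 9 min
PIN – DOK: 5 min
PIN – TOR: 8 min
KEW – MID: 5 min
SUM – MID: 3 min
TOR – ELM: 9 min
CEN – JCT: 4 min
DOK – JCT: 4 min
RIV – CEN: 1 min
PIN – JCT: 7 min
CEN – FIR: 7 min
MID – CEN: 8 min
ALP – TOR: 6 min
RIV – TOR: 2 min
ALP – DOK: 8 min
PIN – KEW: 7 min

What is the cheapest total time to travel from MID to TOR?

Settle nodes by increasing distance from MID:
MID: 0
SUM: 3  (via MID)
FIR: 4  (via SUM)
KEW: 5  (via MID)
DOK: 5  (via SUM)
TOR: 6  (via FIR)
Shortest route: MID → SUM → FIR → TOR = 6 min.

6 min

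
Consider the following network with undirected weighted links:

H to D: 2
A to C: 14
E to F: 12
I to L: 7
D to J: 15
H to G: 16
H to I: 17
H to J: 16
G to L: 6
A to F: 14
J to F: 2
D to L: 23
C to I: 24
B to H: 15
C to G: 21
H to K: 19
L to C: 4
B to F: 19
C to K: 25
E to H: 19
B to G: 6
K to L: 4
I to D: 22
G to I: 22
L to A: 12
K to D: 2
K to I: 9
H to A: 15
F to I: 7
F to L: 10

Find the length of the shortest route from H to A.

15

Enumerating some paths:
H–A: 15 = 15
H–D–K–L–C–A: 2+2+4+4+14 = 26
H–D–K–L–A: 2+2+4+12 = 20
The minimum is 15 via H–A.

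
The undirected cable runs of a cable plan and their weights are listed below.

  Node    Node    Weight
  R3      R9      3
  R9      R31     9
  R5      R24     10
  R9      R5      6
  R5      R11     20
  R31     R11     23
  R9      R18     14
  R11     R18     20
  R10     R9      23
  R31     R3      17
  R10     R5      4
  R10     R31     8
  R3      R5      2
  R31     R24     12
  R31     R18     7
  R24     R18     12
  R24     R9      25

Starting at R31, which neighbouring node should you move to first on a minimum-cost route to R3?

Enumerating some paths:
R31–R10–R5–R3: 8+4+2 = 14
R31–R9–R3: 9+3 = 12
The minimum is 12 via R31–R9–R3.
So from R31 the first move is to R9.

R9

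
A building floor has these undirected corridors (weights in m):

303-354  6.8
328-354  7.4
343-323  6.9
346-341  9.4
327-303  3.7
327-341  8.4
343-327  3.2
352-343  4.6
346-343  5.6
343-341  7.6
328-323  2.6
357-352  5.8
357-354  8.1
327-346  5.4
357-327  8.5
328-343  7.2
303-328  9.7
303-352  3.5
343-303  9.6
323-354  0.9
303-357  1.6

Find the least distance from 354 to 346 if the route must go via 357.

Best 354 to 357: 354–357 costing 8.1
Best 357 to 346: 357–303–327–346 costing 10.7
Total via 357: 8.1 + 10.7 = 18.8 m.

18.8 m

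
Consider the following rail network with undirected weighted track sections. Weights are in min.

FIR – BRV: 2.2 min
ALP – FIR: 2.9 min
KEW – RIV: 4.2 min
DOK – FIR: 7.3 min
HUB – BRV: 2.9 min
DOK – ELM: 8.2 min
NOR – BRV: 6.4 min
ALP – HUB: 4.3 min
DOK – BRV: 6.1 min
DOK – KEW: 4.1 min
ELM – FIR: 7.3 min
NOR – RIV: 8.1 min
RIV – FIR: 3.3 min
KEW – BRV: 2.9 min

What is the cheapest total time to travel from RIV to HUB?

8.4 min

Enumerating some paths:
RIV → KEW → BRV → HUB: 4.2+2.9+2.9 = 10
RIV → FIR → ALP → HUB: 3.3+2.9+4.3 = 10.5
RIV → FIR → BRV → HUB: 3.3+2.2+2.9 = 8.4
Cheapest is RIV → FIR → BRV → HUB at 8.4 min.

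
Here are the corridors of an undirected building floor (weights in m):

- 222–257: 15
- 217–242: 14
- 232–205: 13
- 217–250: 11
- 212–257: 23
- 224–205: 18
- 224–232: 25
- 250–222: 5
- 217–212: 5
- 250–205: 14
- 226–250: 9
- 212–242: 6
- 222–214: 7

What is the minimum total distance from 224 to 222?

37 m

Enumerating some paths:
224–205–250–222: 18+14+5 = 37
224–205–250–217–212–257–222: 18+14+11+5+23+15 = 86
224–232–205–250–222: 25+13+14+5 = 57
The minimum is 37 m via 224–205–250–222.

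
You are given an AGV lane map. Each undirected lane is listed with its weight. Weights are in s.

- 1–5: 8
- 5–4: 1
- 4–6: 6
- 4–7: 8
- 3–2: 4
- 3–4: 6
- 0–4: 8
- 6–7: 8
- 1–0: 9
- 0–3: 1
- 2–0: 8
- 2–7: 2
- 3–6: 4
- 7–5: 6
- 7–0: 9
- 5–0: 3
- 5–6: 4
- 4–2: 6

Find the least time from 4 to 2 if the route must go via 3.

Best 4 to 3: 4 → 5 → 0 → 3 costing 5
Shortest 3→2: 3 → 2 = 4
Total via 3: 5 + 4 = 9 s.

9 s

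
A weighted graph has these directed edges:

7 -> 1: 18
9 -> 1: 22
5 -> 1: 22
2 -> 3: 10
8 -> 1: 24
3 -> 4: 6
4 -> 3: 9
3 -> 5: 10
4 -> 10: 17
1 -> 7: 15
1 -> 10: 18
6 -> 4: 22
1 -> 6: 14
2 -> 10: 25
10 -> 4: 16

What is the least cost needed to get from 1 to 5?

Running Dijkstra from 1:
1: 0
6: 14  (via 1)
7: 15  (via 1)
10: 18  (via 1)
4: 34  (via 10)
3: 43  (via 4)
5: 53  (via 3)
Shortest route: 1–10–4–3–5 = 53.

53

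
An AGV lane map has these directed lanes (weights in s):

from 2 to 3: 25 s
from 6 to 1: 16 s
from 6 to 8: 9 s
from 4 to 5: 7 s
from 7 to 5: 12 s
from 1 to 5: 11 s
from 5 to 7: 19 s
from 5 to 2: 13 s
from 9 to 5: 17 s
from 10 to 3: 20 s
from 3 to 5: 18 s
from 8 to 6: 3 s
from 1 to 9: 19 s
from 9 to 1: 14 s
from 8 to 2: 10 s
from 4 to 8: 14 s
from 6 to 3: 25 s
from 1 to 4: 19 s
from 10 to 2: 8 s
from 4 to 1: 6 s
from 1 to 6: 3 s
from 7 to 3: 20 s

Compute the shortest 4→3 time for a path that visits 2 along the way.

Best 4 to 2: 4 → 5 → 2 costing 20
Best 2 to 3: 2 → 3 costing 25
Total via 2: 20 + 25 = 45 s.

45 s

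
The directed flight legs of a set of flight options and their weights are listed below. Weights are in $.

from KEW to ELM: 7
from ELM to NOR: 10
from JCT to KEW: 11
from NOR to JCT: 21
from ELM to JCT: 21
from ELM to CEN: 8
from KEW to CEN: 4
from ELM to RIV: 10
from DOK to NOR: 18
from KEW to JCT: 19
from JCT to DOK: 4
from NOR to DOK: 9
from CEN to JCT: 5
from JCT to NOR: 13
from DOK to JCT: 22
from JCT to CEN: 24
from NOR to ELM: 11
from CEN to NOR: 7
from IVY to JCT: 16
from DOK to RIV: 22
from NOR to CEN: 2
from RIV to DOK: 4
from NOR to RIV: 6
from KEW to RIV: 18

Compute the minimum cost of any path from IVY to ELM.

$34

Running Dijkstra from IVY:
IVY: 0
JCT: 16  (via IVY)
DOK: 20  (via JCT)
KEW: 27  (via JCT)
NOR: 29  (via JCT)
CEN: 31  (via KEW)
ELM: 34  (via KEW)
Shortest route: IVY → JCT → KEW → ELM = $34.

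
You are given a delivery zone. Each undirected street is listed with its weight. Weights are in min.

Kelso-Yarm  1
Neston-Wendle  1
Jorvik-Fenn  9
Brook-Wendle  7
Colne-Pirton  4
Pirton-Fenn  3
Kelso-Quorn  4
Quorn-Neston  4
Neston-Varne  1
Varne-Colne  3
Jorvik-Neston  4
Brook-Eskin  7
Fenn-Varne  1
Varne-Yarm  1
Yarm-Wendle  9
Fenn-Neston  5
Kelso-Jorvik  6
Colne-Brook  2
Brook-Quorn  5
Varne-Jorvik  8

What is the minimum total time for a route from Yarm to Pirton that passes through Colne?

Best Yarm to Colne: Yarm–Varne–Colne costing 4
Shortest Colne→Pirton: Colne–Pirton = 4
Total via Colne: 4 + 4 = 8 min.

8 min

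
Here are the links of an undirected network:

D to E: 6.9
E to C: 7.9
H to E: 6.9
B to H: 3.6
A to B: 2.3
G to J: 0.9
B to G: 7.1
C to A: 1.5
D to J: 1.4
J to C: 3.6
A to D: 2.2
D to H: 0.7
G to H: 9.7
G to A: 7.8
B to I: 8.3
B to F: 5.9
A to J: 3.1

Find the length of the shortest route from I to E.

Enumerating some paths:
I → B → H → E: 8.3+3.6+6.9 = 18.8
I → B → H → D → E: 8.3+3.6+0.7+6.9 = 19.5
Cheapest is I → B → H → E at 18.8.

18.8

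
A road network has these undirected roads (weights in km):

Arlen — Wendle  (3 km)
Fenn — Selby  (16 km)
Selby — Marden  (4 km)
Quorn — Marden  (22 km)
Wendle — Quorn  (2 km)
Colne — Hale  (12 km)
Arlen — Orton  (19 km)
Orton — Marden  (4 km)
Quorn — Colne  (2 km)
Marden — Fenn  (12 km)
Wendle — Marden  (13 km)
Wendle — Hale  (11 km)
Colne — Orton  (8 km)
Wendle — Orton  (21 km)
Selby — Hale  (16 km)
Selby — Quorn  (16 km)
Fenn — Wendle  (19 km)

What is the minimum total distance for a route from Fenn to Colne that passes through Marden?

24 km

Shortest Fenn→Marden: Fenn–Marden = 12
Best Marden to Colne: Marden–Orton–Colne costing 12
Total via Marden: 12 + 12 = 24 km.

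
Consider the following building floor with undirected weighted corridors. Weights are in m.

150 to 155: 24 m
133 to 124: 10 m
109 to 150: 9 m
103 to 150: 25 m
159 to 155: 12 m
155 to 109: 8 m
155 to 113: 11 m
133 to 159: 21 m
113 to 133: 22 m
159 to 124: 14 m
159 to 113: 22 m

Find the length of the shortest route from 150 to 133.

Shortest distances from 150:
150: 0
109: 9  (via 150)
155: 17  (via 109)
103: 25  (via 150)
113: 28  (via 155)
159: 29  (via 155)
124: 43  (via 159)
133: 50  (via 113)
Shortest route: 150–109–155–113–133 = 50 m.

50 m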